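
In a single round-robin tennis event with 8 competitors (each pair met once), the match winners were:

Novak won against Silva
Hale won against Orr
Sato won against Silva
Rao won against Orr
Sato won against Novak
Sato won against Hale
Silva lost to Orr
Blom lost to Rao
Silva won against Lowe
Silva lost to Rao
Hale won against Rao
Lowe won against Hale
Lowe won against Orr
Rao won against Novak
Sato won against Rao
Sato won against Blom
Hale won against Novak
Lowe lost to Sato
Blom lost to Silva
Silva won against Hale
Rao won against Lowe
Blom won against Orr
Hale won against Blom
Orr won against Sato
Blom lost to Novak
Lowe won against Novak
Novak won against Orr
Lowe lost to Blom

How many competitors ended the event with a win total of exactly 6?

Win totals: Blom 2, Sato 6, Rao 5, Silva 3, Hale 4, Novak 3, Lowe 3, Orr 2.
Exactly 6: Sato — 1 competitor.

1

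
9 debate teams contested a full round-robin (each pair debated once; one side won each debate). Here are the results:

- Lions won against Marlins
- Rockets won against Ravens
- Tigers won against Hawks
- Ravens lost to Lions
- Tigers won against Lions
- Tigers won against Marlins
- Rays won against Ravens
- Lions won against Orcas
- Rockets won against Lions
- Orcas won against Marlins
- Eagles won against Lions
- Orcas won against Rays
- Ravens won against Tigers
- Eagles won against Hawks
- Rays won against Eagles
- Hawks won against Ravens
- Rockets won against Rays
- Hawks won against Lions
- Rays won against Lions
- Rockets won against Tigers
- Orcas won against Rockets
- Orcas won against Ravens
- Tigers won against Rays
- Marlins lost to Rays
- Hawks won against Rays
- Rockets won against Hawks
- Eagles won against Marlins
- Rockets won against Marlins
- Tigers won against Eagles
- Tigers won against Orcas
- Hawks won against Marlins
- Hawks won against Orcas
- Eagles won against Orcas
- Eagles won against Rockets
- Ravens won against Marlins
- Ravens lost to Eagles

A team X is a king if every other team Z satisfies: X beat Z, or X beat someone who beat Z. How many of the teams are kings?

6

Rays reaches everyone (king).
Marlins cannot reach Rays, Rockets, Ravens, Eagles, Orcas, Hawks, Lions, Tigers in two steps.
Rockets reaches everyone (king).
Ravens cannot reach Rockets in two steps.
Eagles reaches everyone (king).
Orcas reaches everyone (king).
Hawks reaches everyone (king).
Lions cannot reach Eagles, Hawks in two steps.
Tigers reaches everyone (king).
Kings: Rays, Rockets, Eagles, Orcas, Hawks, Tigers — 6.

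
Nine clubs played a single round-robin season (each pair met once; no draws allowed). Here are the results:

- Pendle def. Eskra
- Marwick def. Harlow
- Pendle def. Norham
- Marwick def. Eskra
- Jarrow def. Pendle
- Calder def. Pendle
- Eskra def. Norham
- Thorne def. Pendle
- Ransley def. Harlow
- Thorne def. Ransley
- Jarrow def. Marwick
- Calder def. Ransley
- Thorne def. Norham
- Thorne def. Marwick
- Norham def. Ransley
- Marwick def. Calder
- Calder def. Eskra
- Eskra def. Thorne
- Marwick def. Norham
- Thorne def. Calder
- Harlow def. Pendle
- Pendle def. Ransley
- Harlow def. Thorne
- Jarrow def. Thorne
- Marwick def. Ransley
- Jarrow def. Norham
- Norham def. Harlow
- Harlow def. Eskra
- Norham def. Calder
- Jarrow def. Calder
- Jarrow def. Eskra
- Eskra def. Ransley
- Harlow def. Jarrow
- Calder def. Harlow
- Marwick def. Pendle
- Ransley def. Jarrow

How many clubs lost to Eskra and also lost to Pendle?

Eskra beat: Thorne, Norham, Ransley.
Pendle beat: Norham, Ransley, Eskra.
Both beat: Norham, Ransley — 2.

2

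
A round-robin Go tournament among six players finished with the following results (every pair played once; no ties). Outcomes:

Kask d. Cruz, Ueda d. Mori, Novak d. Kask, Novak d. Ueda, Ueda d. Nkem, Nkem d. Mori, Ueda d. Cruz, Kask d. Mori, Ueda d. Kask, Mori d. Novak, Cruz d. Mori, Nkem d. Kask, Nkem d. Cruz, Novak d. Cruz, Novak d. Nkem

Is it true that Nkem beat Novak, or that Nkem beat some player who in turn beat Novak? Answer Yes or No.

Nkem did not beat Novak directly.
Nkem beat Kask, Cruz, Mori. Of those, Mori beat Novak.

Yes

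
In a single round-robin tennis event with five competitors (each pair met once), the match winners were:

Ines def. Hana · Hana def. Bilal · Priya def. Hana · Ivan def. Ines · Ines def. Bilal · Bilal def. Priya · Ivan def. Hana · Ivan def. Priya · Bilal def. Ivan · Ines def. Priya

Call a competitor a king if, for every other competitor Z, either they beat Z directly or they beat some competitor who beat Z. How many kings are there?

Bilal reaches everyone (king).
Priya cannot reach Ines, Ivan in two steps.
Ines reaches everyone (king).
Ivan reaches everyone (king).
Hana cannot reach Ines in two steps.
Kings: Bilal, Ines, Ivan — 3.

3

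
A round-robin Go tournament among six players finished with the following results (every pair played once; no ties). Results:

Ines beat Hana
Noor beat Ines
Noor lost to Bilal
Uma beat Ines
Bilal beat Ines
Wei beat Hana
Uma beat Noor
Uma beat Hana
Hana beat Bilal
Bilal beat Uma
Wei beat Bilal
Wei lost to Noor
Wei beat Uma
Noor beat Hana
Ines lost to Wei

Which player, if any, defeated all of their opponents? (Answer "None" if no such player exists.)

None

Highest win total is Wei with 4 (out of 5 possible).
Wei lost to Noor, so no player went undefeated.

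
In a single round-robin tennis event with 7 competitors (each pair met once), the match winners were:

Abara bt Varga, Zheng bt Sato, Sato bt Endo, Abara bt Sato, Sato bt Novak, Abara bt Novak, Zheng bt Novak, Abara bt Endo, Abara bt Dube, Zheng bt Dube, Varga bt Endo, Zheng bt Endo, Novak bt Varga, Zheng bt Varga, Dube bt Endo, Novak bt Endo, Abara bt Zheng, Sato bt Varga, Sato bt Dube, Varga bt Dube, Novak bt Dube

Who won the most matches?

Abara

Win totals: Endo 0, Sato 4, Novak 3, Varga 2, Dube 1, Abara 6, Zheng 5.
Abara leads with 6 wins (next highest: 5).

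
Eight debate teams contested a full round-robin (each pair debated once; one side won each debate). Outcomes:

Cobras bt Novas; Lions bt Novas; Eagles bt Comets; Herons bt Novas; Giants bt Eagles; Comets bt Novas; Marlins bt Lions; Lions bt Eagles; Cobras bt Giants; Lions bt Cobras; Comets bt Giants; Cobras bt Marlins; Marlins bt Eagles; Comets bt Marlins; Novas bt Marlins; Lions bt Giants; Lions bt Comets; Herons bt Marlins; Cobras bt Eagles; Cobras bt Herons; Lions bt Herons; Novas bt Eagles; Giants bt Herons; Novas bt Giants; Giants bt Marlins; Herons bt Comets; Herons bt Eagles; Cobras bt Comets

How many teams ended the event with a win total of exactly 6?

Win totals: Herons 4, Eagles 1, Cobras 6, Lions 6, Comets 3, Marlins 2, Giants 3, Novas 3.
Exactly 6: Cobras, Lions — 2 teams.

2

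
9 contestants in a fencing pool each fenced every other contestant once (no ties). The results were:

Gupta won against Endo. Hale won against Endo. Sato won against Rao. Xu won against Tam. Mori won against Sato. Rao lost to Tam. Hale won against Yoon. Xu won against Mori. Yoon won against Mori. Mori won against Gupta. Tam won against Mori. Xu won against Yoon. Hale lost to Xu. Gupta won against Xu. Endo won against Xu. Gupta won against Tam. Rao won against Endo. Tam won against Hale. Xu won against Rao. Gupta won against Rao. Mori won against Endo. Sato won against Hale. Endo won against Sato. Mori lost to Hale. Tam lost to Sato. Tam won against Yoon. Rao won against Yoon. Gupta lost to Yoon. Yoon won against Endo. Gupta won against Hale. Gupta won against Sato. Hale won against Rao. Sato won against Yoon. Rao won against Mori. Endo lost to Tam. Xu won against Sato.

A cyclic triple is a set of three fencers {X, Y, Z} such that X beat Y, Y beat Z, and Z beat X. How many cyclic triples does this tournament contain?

22

Win totals: Gupta 6, Tam 5, Sato 4, Xu 6, Rao 3, Endo 2, Mori 3, Hale 4, Yoon 3.
A fencer with w wins dominates both others in C(w,2) triples; summing gives 15 + 10 + 6 + 15 + 3 + 1 + 3 + 6 + 3 = 62 transitive triples.
Total triples C(9,3) = 84, so cyclic triples = 84 − 62 = 22.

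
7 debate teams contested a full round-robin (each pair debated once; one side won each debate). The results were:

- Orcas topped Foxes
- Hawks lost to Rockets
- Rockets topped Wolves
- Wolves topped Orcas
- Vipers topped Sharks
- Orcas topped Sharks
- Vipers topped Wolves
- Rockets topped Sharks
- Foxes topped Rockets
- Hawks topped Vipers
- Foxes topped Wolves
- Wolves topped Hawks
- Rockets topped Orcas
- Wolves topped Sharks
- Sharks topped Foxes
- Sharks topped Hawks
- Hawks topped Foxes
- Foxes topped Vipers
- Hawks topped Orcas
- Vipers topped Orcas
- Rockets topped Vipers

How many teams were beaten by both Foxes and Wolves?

0

Foxes beat: Vipers, Rockets, Wolves.
Wolves beat: Orcas, Sharks, Hawks.
No one was beaten by both.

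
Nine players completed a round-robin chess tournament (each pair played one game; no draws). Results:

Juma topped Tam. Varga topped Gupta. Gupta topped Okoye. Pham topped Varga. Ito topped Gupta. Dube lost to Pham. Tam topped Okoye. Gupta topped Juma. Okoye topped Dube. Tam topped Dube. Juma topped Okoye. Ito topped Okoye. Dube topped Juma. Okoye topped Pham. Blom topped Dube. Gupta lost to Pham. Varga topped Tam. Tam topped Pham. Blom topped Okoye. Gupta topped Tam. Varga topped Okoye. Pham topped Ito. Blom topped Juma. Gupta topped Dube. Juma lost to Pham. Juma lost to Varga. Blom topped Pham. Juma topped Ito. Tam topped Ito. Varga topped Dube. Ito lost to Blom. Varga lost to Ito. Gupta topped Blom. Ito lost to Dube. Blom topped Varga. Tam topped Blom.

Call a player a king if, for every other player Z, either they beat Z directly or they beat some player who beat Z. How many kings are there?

Tam reaches everyone (king).
Okoye cannot reach Tam, Blom in two steps.
Blom reaches everyone (king).
Ito reaches everyone (king).
Juma reaches everyone (king).
Pham reaches everyone (king).
Dube cannot reach Blom, Pham in two steps.
Gupta reaches everyone (king).
Varga reaches everyone (king).
Kings: Tam, Blom, Ito, Juma, Pham, Gupta, Varga — 7.

7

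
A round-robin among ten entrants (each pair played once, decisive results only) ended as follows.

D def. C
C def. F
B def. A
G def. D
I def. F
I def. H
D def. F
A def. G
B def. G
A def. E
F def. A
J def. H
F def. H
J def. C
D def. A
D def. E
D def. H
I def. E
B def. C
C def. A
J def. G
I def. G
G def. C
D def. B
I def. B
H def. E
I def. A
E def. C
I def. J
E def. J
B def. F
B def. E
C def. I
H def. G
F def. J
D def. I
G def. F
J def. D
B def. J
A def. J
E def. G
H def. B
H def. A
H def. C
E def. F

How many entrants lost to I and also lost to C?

2

I beat: A, B, E, F, G, H, J.
C beat: A, F, I.
Both beat: A, F — 2.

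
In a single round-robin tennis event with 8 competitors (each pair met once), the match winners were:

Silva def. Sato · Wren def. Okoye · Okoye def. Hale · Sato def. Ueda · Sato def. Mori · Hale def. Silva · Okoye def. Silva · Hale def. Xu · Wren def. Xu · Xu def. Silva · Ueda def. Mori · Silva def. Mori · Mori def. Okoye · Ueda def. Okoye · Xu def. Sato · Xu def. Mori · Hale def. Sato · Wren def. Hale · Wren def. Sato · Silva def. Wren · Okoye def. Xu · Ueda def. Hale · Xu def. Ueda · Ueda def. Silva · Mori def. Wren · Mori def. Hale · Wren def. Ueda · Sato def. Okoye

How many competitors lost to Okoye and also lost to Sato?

0

Okoye beat: Silva, Xu, Hale.
Sato beat: Mori, Okoye, Ueda.
No one was beaten by both.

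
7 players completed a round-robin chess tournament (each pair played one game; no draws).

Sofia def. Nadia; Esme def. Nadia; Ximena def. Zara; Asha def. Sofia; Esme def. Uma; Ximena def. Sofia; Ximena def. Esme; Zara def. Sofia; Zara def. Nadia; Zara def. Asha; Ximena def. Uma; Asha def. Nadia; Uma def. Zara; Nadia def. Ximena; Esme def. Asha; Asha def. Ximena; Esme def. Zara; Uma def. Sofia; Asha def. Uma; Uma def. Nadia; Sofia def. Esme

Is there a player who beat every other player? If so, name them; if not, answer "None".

None

Highest win total is Ximena with 4 (out of 6 possible).
Ximena lost to Nadia, Asha, so no player went undefeated.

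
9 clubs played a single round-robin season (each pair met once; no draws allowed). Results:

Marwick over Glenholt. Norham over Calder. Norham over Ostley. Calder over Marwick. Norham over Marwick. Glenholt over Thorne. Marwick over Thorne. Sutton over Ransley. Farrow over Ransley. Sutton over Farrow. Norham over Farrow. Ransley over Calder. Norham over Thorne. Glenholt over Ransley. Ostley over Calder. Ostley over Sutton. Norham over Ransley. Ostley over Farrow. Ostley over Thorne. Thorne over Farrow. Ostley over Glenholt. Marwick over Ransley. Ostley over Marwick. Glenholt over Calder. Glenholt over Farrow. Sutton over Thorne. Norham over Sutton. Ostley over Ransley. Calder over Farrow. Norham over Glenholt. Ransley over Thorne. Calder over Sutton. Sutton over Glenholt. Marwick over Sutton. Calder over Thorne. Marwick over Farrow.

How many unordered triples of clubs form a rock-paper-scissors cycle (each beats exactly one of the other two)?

Win totals: Farrow 1, Glenholt 4, Ransley 2, Thorne 1, Norham 8, Calder 4, Sutton 4, Ostley 7, Marwick 5.
A club with w wins dominates both others in C(w,2) triples; summing gives 0 + 6 + 1 + 0 + 28 + 6 + 6 + 21 + 10 = 78 transitive triples.
Total triples C(9,3) = 84, so cyclic triples = 84 − 78 = 6.

6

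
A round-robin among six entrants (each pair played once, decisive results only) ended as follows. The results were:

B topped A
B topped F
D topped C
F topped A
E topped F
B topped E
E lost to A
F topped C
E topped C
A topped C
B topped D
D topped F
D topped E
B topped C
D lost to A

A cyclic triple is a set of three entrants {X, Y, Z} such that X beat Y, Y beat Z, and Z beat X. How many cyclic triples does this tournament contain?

Win totals: A 3, B 5, C 0, D 3, E 2, F 2.
An entrant with w wins dominates both others in C(w,2) triples; summing gives 3 + 10 + 0 + 3 + 1 + 1 = 18 transitive triples.
Total triples C(6,3) = 20, so cyclic triples = 20 − 18 = 2.

2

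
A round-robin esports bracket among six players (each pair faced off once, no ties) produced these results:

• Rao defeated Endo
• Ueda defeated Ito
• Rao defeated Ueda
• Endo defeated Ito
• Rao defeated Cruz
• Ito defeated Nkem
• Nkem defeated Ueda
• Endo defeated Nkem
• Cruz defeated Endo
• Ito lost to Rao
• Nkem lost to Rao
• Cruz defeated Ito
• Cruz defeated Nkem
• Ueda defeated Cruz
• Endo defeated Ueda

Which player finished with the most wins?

Rao

Win totals: Ueda 2, Endo 3, Ito 1, Nkem 1, Rao 5, Cruz 3.
Rao leads with 5 wins (next highest: 3).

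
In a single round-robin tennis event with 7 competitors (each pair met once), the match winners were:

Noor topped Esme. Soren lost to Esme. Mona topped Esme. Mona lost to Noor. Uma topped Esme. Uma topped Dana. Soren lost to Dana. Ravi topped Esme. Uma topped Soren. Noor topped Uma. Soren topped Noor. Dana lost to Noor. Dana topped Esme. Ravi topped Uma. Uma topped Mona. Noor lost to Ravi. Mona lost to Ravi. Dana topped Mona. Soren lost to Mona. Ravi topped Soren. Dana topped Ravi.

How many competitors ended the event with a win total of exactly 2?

Win totals: Noor 4, Uma 4, Ravi 5, Dana 4, Mona 2, Soren 1, Esme 1.
Exactly 2: Mona — 1 competitor.

1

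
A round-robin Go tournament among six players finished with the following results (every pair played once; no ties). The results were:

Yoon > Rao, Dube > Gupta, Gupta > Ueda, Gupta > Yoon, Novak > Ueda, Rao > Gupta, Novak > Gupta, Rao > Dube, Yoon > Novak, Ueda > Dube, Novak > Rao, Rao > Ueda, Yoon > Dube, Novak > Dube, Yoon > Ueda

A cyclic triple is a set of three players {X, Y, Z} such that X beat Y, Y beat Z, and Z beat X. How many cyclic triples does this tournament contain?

4

Win totals: Yoon 4, Ueda 1, Novak 4, Dube 1, Rao 3, Gupta 2.
A player with w wins dominates both others in C(w,2) triples; summing gives 6 + 0 + 6 + 0 + 3 + 1 = 16 transitive triples.
Total triples C(6,3) = 20, so cyclic triples = 20 − 16 = 4.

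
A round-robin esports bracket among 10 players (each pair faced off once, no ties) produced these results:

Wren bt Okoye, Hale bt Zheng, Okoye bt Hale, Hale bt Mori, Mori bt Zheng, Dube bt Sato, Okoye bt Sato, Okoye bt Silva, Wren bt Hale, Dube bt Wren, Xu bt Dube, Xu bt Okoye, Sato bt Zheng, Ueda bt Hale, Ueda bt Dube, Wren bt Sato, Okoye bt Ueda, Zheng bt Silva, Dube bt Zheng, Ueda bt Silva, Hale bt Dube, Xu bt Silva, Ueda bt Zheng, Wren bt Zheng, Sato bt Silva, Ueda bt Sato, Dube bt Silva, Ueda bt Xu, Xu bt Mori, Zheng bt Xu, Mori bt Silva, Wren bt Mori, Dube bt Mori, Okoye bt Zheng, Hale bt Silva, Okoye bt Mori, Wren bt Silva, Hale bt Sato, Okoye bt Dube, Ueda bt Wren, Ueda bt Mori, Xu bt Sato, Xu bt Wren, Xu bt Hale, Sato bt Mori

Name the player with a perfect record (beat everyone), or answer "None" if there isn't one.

None

Highest win total is Ueda with 8 (out of 9 possible).
Ueda lost to Okoye, so no player went undefeated.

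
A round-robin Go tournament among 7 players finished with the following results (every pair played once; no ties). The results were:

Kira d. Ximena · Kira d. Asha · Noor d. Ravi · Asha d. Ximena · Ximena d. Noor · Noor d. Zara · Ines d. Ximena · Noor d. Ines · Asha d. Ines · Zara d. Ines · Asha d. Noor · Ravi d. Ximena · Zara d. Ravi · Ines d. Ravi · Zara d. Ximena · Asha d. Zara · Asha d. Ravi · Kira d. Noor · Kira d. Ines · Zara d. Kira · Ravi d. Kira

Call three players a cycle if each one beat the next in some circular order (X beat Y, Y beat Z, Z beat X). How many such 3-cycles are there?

Win totals: Asha 5, Ines 2, Ximena 1, Zara 4, Ravi 2, Kira 4, Noor 3.
A player with w wins dominates both others in C(w,2) triples; summing gives 10 + 1 + 0 + 6 + 1 + 6 + 3 = 27 transitive triples.
Total triples C(7,3) = 35, so cyclic triples = 35 − 27 = 8.

8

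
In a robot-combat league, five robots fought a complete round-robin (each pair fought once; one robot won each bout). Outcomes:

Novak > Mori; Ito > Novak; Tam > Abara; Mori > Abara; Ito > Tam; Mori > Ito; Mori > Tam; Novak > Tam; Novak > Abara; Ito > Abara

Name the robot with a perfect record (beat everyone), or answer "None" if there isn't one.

Highest win total is Novak with 3 (out of 4 possible).
Novak lost to Ito, so no robot went undefeated.

None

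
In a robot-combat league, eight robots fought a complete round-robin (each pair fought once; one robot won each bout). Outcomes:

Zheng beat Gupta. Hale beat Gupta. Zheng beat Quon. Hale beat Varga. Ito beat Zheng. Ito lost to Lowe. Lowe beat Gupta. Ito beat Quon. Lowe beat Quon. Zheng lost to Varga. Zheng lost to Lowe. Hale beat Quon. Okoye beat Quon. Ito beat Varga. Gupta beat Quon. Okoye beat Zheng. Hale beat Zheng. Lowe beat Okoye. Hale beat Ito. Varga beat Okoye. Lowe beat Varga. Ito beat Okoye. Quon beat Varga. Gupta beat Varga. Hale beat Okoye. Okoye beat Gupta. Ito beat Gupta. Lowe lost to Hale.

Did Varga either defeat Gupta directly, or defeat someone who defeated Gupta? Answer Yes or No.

Varga did not beat Gupta directly.
Varga beat Zheng, Okoye. Of those, Zheng beat Gupta.

Yes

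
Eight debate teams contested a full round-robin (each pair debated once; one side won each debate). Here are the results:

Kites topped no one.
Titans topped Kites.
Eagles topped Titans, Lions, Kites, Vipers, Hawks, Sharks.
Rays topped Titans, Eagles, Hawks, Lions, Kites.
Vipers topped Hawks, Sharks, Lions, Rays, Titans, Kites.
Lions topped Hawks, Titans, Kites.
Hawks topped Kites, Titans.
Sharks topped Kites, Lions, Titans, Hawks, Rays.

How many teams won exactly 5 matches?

Win totals: Eagles 6, Sharks 5, Titans 1, Kites 0, Vipers 6, Hawks 2, Rays 5, Lions 3.
Exactly 5: Sharks, Rays — 2 teams.

2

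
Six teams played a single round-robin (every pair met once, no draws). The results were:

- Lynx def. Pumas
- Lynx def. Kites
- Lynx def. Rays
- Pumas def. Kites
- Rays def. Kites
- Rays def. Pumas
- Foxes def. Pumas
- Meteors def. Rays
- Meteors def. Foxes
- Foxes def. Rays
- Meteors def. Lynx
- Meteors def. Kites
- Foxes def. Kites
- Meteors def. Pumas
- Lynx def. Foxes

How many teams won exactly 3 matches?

Win totals: Foxes 3, Meteors 5, Lynx 4, Kites 0, Rays 2, Pumas 1.
Exactly 3: Foxes — 1 team.

1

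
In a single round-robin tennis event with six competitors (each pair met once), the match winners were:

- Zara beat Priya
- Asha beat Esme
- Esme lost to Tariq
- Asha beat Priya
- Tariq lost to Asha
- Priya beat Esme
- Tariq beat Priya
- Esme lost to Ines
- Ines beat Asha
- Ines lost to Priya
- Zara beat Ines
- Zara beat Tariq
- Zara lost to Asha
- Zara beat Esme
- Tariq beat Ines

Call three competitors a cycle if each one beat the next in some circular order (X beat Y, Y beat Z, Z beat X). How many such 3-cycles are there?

Win totals: Esme 0, Tariq 3, Priya 2, Zara 4, Ines 2, Asha 4.
A competitor with w wins dominates both others in C(w,2) triples; summing gives 0 + 3 + 1 + 6 + 1 + 6 = 17 transitive triples.
Total triples C(6,3) = 20, so cyclic triples = 20 − 17 = 3.

3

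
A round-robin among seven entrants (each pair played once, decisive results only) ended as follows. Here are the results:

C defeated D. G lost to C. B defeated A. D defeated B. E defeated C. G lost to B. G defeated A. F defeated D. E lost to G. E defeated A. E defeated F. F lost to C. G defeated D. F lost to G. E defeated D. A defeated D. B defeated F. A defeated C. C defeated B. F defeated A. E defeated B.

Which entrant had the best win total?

Win totals: A 2, B 3, C 4, D 1, E 5, F 2, G 4.
E leads with 5 wins (next highest: 4).

E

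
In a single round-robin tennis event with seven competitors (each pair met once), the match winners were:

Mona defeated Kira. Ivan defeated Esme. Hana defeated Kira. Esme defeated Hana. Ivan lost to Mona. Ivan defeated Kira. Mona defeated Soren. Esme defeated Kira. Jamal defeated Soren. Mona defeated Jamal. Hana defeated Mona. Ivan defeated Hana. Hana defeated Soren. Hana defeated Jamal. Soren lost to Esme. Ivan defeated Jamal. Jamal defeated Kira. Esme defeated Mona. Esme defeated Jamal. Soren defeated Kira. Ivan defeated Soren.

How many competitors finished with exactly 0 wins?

Win totals: Kira 0, Jamal 2, Soren 1, Hana 4, Mona 4, Ivan 5, Esme 5.
Exactly 0: Kira — 1 competitor.

1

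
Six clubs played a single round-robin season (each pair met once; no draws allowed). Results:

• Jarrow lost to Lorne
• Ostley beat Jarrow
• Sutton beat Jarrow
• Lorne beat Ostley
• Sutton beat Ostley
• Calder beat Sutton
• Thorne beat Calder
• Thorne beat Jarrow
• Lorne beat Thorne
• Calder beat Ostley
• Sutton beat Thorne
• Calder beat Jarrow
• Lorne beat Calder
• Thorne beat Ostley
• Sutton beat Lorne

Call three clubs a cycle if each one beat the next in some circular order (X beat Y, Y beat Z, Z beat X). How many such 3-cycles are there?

2

Of the C(6,3) = 20 triples, the cyclic ones are: {Sutton, Lorne, Calder}; {Sutton, Calder, Thorne}.
That is 2.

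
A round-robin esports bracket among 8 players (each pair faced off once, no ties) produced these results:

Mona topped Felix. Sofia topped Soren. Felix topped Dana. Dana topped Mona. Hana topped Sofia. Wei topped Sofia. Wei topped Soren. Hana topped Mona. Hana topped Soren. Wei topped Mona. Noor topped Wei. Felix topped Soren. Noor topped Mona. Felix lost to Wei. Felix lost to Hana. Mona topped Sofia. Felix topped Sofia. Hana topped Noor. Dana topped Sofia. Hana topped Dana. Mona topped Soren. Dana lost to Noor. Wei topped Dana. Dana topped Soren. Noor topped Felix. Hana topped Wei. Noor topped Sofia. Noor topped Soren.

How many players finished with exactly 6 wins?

Win totals: Noor 6, Mona 3, Felix 3, Hana 7, Sofia 1, Soren 0, Dana 3, Wei 5.
Exactly 6: Noor — 1 player.

1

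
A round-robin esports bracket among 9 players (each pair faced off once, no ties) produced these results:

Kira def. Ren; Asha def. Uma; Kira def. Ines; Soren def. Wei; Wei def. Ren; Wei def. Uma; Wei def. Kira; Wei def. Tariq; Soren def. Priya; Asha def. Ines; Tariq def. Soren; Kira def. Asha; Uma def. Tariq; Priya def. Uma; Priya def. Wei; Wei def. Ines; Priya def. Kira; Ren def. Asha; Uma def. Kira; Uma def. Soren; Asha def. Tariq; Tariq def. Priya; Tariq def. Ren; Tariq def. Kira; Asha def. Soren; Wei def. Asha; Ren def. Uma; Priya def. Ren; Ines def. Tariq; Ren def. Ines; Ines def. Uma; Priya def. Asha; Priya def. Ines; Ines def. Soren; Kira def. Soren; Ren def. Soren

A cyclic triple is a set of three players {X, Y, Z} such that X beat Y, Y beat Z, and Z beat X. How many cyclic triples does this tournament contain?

Win totals: Kira 4, Asha 4, Wei 6, Tariq 4, Uma 3, Ines 3, Priya 6, Soren 2, Ren 4.
A player with w wins dominates both others in C(w,2) triples; summing gives 6 + 6 + 15 + 6 + 3 + 3 + 15 + 1 + 6 = 61 transitive triples.
Total triples C(9,3) = 84, so cyclic triples = 84 − 61 = 23.

23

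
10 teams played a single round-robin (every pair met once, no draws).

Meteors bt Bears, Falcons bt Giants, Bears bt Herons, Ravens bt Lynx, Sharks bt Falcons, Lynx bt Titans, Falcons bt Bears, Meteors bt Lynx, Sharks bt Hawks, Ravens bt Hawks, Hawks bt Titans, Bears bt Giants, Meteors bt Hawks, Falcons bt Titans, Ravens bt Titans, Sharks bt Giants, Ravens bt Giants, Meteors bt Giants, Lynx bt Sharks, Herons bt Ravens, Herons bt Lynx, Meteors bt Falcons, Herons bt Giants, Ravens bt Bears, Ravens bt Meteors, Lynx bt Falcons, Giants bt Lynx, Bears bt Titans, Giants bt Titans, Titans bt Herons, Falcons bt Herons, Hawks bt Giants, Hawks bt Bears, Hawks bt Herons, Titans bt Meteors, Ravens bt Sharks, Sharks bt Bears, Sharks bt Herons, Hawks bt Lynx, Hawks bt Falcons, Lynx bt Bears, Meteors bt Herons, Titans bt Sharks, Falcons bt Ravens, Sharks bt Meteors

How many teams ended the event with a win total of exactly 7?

Win totals: Meteors 6, Giants 2, Falcons 5, Lynx 4, Sharks 6, Herons 3, Titans 3, Hawks 6, Ravens 7, Bears 3.
Exactly 7: Ravens — 1 team.

1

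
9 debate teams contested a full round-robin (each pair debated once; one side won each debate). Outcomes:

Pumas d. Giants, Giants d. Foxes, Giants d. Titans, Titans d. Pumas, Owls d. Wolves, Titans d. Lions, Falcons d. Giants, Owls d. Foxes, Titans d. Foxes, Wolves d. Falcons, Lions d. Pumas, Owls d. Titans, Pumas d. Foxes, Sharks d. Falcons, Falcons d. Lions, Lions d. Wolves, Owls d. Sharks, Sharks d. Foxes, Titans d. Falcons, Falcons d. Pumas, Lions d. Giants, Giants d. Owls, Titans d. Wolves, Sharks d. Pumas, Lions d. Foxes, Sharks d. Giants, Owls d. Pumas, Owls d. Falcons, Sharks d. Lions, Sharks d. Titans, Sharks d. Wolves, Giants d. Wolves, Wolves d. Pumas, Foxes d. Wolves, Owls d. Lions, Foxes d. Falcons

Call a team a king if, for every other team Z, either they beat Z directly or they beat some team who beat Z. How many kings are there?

Titans cannot reach Owls, Sharks in two steps.
Owls reaches everyone (king).
Wolves cannot reach Titans, Owls, Sharks in two steps.
Pumas cannot reach Lions, Sharks in two steps.
Lions cannot reach Sharks in two steps.
Falcons cannot reach Sharks in two steps.
Sharks reaches everyone (king).
Foxes cannot reach Titans, Owls, Sharks in two steps.
Giants reaches everyone (king).
Kings: Owls, Sharks, Giants — 3.

3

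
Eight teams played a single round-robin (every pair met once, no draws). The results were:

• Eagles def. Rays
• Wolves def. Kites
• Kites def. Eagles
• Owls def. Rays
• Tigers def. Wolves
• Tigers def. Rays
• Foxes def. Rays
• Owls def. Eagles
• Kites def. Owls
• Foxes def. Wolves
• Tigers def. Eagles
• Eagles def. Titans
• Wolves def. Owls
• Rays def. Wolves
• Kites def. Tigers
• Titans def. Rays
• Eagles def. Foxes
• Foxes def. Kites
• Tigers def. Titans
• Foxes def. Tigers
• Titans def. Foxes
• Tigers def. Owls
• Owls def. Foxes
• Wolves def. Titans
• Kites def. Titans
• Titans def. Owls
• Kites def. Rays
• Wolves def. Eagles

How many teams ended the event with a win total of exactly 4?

2

Win totals: Eagles 3, Kites 5, Foxes 4, Wolves 4, Titans 3, Rays 1, Owls 3, Tigers 5.
Exactly 4: Foxes, Wolves — 2 teams.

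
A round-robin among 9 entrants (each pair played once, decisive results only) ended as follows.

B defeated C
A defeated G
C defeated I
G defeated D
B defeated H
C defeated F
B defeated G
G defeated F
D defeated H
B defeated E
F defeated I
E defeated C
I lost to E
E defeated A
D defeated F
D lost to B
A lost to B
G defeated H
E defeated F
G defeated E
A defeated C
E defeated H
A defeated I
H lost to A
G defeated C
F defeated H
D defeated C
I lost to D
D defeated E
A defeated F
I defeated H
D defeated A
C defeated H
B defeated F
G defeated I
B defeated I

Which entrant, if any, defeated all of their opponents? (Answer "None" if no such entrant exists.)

B

B has 8 wins out of 8 opponents — a perfect record.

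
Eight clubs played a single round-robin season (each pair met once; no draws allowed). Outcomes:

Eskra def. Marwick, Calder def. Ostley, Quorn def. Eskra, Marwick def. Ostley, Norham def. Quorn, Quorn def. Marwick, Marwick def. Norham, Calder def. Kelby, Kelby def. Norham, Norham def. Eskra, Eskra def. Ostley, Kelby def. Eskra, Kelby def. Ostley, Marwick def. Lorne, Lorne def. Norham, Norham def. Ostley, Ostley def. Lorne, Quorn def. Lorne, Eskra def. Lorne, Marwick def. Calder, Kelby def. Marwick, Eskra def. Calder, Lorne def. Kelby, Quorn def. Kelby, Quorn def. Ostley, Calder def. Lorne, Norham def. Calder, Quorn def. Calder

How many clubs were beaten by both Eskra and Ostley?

1

Eskra beat: Ostley, Calder, Lorne, Marwick.
Ostley beat: Lorne.
Both beat: Lorne — 1.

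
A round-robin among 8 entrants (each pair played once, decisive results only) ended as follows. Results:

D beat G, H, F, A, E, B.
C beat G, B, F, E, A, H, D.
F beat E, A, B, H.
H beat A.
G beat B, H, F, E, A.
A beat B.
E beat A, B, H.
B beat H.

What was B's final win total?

1

B's results: beat H; lost to A, C, D, E, F, G.
That is 1 win.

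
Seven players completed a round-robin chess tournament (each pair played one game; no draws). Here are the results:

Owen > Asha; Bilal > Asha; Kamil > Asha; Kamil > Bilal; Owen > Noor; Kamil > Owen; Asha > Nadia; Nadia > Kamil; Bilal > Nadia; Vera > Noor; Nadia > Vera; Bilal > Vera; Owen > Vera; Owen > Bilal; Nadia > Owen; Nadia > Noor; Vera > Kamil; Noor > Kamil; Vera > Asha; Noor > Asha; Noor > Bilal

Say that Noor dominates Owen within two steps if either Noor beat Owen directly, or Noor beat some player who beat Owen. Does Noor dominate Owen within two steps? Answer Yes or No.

Yes

Noor did not beat Owen directly.
Noor beat Bilal, Kamil, Asha. Of those, Kamil beat Owen.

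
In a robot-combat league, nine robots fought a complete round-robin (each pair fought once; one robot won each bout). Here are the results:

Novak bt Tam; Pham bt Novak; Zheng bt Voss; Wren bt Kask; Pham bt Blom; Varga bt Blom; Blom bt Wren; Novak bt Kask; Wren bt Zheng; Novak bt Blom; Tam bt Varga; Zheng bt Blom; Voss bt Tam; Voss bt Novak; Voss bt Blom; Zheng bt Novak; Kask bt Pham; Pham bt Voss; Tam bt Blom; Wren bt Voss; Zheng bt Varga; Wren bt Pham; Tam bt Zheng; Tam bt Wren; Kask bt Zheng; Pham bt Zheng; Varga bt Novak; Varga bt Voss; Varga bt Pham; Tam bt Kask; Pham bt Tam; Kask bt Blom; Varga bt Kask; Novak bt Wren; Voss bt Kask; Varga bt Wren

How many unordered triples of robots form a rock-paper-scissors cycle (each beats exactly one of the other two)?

Win totals: Zheng 4, Pham 5, Wren 4, Kask 3, Tam 5, Novak 4, Voss 4, Blom 1, Varga 6.
A robot with w wins dominates both others in C(w,2) triples; summing gives 6 + 10 + 6 + 3 + 10 + 6 + 6 + 0 + 15 = 62 transitive triples.
Total triples C(9,3) = 84, so cyclic triples = 84 − 62 = 22.

22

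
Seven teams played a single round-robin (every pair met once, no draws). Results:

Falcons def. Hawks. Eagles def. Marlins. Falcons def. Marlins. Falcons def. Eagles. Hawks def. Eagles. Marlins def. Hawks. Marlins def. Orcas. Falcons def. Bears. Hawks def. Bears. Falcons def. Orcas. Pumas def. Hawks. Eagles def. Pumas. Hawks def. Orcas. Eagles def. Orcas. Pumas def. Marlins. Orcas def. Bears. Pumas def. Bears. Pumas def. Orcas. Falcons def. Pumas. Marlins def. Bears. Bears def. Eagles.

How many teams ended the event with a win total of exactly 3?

Win totals: Bears 1, Orcas 1, Marlins 3, Pumas 4, Falcons 6, Hawks 3, Eagles 3.
Exactly 3: Marlins, Hawks, Eagles — 3 teams.

3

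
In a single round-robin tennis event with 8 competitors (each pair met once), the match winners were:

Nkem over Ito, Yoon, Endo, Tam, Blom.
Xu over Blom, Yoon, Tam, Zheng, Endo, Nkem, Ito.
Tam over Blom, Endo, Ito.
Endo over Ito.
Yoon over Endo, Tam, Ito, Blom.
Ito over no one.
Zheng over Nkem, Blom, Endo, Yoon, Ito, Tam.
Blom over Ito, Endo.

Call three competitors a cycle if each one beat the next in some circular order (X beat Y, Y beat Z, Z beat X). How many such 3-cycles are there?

Win totals: Xu 7, Endo 1, Nkem 5, Ito 0, Tam 3, Zheng 6, Yoon 4, Blom 2.
A competitor with w wins dominates both others in C(w,2) triples; summing gives 21 + 0 + 10 + 0 + 3 + 15 + 6 + 1 = 56 transitive triples.
Total triples C(8,3) = 56, so cyclic triples = 56 − 56 = 0.

0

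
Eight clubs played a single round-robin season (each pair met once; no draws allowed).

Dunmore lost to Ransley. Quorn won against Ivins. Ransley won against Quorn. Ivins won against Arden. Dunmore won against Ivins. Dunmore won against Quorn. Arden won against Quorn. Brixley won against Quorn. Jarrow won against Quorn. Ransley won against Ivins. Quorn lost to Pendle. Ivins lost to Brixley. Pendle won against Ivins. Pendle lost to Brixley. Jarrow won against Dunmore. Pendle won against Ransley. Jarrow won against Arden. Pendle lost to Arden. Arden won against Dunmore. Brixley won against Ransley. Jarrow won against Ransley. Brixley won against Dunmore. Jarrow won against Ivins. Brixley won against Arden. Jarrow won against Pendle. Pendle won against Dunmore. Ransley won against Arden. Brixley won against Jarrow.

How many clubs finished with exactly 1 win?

Win totals: Ransley 4, Brixley 7, Ivins 1, Jarrow 6, Pendle 4, Dunmore 2, Quorn 1, Arden 3.
Exactly 1: Ivins, Quorn — 2 clubs.

2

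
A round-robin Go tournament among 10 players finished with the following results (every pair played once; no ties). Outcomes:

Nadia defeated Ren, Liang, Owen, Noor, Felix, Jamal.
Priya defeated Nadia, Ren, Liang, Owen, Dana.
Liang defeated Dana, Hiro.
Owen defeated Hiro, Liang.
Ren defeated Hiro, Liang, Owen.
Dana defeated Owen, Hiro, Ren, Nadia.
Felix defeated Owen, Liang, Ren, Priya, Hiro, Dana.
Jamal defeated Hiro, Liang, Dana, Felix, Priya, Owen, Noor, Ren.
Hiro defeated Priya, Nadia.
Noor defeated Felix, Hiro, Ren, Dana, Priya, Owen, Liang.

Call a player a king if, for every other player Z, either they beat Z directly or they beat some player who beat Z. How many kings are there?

Priya reaches everyone (king).
Ren cannot reach Noor, Jamal, Felix in two steps.
Noor cannot reach Jamal in two steps.
Owen cannot reach Ren, Noor, Jamal, Felix in two steps.
Hiro reaches everyone (king).
Jamal reaches everyone (king).
Dana reaches everyone (king).
Nadia reaches everyone (king).
Liang cannot reach Noor, Jamal, Felix in two steps.
Felix cannot reach Noor, Jamal in two steps.
Kings: Priya, Hiro, Jamal, Dana, Nadia — 5.

5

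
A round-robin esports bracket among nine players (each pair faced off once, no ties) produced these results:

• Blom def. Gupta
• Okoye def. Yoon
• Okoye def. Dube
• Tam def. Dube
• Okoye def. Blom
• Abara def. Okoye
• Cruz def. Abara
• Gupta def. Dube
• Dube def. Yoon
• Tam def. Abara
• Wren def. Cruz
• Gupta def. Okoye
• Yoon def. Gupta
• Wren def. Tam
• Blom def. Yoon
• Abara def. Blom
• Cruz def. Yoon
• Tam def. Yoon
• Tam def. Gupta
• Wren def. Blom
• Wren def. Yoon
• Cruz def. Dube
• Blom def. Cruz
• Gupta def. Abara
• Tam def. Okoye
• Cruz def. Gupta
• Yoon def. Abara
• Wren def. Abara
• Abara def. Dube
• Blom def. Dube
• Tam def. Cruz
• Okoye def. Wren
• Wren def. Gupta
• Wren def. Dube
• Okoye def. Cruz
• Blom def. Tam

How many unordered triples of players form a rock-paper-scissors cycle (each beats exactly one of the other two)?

15

Win totals: Wren 7, Tam 6, Yoon 2, Abara 3, Gupta 3, Cruz 4, Dube 1, Blom 5, Okoye 5.
A player with w wins dominates both others in C(w,2) triples; summing gives 21 + 15 + 1 + 3 + 3 + 6 + 0 + 10 + 10 = 69 transitive triples.
Total triples C(9,3) = 84, so cyclic triples = 84 − 69 = 15.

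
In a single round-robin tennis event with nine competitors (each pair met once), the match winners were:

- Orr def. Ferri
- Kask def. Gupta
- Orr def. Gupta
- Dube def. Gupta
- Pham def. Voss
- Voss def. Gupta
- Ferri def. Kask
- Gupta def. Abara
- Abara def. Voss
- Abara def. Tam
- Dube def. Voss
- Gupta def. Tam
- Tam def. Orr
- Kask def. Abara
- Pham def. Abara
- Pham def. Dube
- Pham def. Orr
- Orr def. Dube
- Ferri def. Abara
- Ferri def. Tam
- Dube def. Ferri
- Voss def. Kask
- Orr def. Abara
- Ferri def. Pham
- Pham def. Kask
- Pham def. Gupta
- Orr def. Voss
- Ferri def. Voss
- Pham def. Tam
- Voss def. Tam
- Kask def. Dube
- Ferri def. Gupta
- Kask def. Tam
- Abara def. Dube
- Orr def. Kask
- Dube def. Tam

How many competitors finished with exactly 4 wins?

Win totals: Tam 1, Abara 3, Kask 4, Ferri 6, Orr 6, Pham 7, Gupta 2, Voss 3, Dube 4.
Exactly 4: Kask, Dube — 2 competitors.

2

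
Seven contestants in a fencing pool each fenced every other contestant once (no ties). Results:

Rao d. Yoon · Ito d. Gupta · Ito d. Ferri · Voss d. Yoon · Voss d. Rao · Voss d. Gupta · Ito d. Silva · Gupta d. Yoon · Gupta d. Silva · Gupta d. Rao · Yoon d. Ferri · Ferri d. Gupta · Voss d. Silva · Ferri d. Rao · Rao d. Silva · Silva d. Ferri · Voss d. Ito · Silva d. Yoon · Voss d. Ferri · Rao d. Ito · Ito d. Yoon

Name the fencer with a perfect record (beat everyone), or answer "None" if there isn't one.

Voss has 6 wins out of 6 opponents — a perfect record.

Voss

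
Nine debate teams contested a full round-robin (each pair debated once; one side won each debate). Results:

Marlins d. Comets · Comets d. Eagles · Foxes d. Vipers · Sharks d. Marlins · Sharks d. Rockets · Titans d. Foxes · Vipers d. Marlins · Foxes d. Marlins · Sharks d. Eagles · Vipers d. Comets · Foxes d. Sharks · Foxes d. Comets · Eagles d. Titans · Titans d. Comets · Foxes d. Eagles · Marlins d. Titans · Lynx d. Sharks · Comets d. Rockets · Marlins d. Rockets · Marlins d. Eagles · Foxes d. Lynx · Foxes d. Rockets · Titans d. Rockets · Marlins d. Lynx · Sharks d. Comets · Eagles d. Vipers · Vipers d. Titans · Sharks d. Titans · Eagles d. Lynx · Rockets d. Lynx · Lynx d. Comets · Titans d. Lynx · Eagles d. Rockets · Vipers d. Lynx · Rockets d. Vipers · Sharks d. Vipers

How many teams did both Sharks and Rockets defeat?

1

Sharks beat: Marlins, Comets, Titans, Vipers, Rockets, Eagles.
Rockets beat: Lynx, Vipers.
Both beat: Vipers — 1.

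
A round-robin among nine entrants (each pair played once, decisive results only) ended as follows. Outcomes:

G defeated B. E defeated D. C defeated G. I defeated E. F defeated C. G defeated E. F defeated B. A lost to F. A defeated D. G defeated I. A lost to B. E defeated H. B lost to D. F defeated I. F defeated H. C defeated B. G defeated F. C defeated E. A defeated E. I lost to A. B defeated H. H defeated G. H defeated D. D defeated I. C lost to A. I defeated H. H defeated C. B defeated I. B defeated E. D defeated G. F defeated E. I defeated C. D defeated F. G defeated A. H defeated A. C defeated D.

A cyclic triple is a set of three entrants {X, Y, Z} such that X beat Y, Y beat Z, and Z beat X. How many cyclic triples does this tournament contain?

Win totals: A 4, B 4, C 4, D 4, E 2, F 6, G 5, H 4, I 3.
An entrant with w wins dominates both others in C(w,2) triples; summing gives 6 + 6 + 6 + 6 + 1 + 15 + 10 + 6 + 3 = 59 transitive triples.
Total triples C(9,3) = 84, so cyclic triples = 84 − 59 = 25.

25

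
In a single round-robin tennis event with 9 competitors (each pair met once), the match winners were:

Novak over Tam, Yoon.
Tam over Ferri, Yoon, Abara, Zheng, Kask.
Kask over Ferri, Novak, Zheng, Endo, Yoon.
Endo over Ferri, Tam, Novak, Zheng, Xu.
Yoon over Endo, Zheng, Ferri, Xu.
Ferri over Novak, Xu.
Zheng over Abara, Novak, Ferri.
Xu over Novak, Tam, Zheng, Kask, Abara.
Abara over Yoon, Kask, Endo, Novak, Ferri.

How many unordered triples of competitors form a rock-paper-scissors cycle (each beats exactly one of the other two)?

23

Win totals: Ferri 2, Kask 5, Yoon 4, Tam 5, Zheng 3, Xu 5, Abara 5, Novak 2, Endo 5.
A competitor with w wins dominates both others in C(w,2) triples; summing gives 1 + 10 + 6 + 10 + 3 + 10 + 10 + 1 + 10 = 61 transitive triples.
Total triples C(9,3) = 84, so cyclic triples = 84 − 61 = 23.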